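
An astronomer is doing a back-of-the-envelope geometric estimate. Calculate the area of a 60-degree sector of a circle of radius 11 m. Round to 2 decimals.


Shape: circular sector
Radius r = 11 m, Angle = 60 degrees
Formula: A = (angle/360) * pi * r^2
r^2 = 121
Fraction of circle = 60/360
A = (60/360) * pi * 121
A = 20.166667 * pi
A = 63.36
63.36 m^2


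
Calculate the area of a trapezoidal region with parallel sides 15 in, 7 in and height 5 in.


Shape: trapezoid
Parallel sides a = 15 in, b = 7 in; Height h = 5 in
Formula: A = (a + b) * h / 2
a + b = 15 + 7 = 22
A = 22 * 5 / 2
A = 110 / 2
A = 55
55 in^2


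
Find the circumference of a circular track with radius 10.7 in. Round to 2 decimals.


Shape: circle
Radius r = 10.7 in
Formula: C = 2 * pi * r
C = 2 * pi * 10.7
C = 21.4 * pi
C = 67.23
67.23 in


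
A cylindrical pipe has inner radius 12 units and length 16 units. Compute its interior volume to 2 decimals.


Shape: cylinder
Radius r = 12 units, Height h = 16 units
Formula: V = pi * r^2 * h
r^2 = 144
V = pi * 144 * 16
V = 2304 * pi
V = 7238.23
7238.23 units^3


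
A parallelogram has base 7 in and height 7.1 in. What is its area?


Shape: parallelogram
Base b = 7 in, Height h = 7.1 in
Formula: A = b * h
A = 7 * 7.1
A = 49.7
49.7 in^2


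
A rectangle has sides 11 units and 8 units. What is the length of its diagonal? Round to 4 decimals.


Shape: rectangle (diagonal via Pythagoras)
Sides: 11 units and 8 units
Formula: d = sqrt(l^2 + w^2)
l^2 = 121, w^2 = 64
l^2 + w^2 = 185
d = sqrt(185)
d = 13.6015
13.6015 units


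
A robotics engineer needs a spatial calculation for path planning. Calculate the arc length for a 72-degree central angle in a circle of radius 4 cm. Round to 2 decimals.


Shape: circular arc
Radius r = 4 cm, Angle = 72 degrees
Formula: L = (angle/360) * 2 * pi * r
2 * pi * r = 8 * pi
L = (72/360) * 8 * pi
L = 1.6 * pi
L = 5.03
5.03 cm


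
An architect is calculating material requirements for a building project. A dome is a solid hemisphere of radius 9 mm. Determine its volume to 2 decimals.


Shape: hemisphere (half of a sphere)
Radius r = 9 mm
Formula: V = (1/2) * (4/3) * pi * r^3 = (2/3) * pi * r^3
r^3 = 729
(2/3) * 729 = 486
V = 486 * pi
V = 1526.81
1526.81 mm^3


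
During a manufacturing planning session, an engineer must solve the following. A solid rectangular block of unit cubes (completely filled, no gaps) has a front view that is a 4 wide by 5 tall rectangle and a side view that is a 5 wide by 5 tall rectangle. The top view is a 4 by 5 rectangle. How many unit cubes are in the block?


Orthographic views of a solid rectangular block:
Front view 4 x 5 -> length = 4, height = 5
Side view 5 x 5 -> width = 5, height = 5 (consistent)
Top view 4 x 5 -> confirms length = 4, width = 5
The block is 4 x 5 x 5.
Total unit cubes = 4 * 5 * 5 = 100
100 unit cubes


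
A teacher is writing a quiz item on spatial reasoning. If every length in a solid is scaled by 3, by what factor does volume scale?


Linear scale factor k = 3
Rule: under a linear scaling by k, volumes scale by k^3.
k^3 = 3 * 3 * 3
k^3 = 9 * 3
k^3 = 27
Volume scales by a factor of 27.
27 (dimensionless)


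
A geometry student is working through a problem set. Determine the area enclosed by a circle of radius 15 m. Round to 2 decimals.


Shape: circle
Radius r = 15 m
Formula: A = pi * r^2
r^2 = 15^2 = 225
A = pi * 225
A = 706.86
706.86 m^2


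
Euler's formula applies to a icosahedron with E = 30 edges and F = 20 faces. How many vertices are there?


Polyhedron: icosahedron
Euler's formula for convex polyhedra: V - E + F = 2
Given: E = 30 edges and F = 20 faces
Solve for V:
V = 2 + E - F = 2 + 30 - 20 = 12
12 vertices


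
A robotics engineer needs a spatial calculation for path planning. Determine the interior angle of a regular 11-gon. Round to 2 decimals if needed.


Shape: regular hendecagon (11 sides)
Formula: interior angle = (n - 2) * 180 / n
(n - 2) = 9
(n - 2) * 180 = 1620
angle = 1620 / 11
angle = 147.27
147.27 degrees


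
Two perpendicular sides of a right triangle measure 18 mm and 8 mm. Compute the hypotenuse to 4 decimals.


Shape: right triangle
Legs a = 18 mm, b = 8 mm
Formula: c = sqrt(a^2 + b^2)
a^2 = 324, b^2 = 64
a^2 + b^2 = 388
c = sqrt(388)
c = 19.6977
19.6977 mm


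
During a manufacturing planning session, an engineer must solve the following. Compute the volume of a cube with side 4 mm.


Shape: cube
Side s = 4 mm
Formula: V = s^3
V = 4 * 4 * 4
V = 16 * 4
V = 64
64 mm^3


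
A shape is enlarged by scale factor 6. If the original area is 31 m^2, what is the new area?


Linear scale factor k = 6
Original area = 31 m^2
Rule: under a linear scaling by k, areas scale by k^2.
k^2 = 6^2 = 36
New area = 31 * 36
New area = 1116
1116 m^2


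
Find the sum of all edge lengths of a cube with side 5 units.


Shape: cube
Side s = 5 units
A cube has 12 edges, all equal.
Formula: total edge length = 12 * s
Total = 12 * 5
Total = 60
60 units


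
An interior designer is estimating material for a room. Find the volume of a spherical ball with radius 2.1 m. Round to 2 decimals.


Shape: sphere
Radius r = 2.1 m
Formula: V = (4/3) * pi * r^3
r^3 = 9.261
(4/3) * 9.261 = 12.348
V = 12.348 * pi
V = 38.79
38.79 m^3


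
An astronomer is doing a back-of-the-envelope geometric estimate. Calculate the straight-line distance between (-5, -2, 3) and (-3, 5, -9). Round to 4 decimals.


3D distance between two points
P1 = (-5, -2, 3), P2 = (-3, 5, -9)
Formula: d = sqrt((x2-x1)^2 + (y2-y1)^2 + (z2-z1)^2)
dx = -3 - -5 = 2
dy = 5 - -2 = 7
dz = -9 - 3 = -12
dx^2 + dy^2 + dz^2 = 4 + 49 + 144 = 197
d = sqrt(197)
d = 14.0357
14.0357 units


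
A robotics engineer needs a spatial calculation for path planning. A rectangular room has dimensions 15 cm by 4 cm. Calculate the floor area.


Shape: rectangle
Length l = 15 cm, Width w = 4 cm
Formula: A = l * w
A = 15 * 4
A = 60
60 cm^2


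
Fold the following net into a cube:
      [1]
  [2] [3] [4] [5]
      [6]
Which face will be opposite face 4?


Net: cross layout. Take square 3 as the base (bottom).
Fold the four squares in the horizontal row up around 3: 2 -> left, 4 -> right, 5 wraps to the top.
Fold 1 and 6 up from 3: 1 -> back, 6 -> front.
Opposite pairs are therefore: (1, 6), (2, 4), (3, 5).
Face 4 is opposite face 2.
face 2


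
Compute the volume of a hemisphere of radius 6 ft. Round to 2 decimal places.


Shape: hemisphere (half of a sphere)
Radius r = 6 ft
Formula: V = (1/2) * (4/3) * pi * r^3 = (2/3) * pi * r^3
r^3 = 216
(2/3) * 216 = 144
V = 144 * pi
V = 452.39
452.39 ft^3


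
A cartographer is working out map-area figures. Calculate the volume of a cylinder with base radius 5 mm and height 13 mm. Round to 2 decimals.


Shape: cylinder
Radius r = 5 mm, Height h = 13 mm
Formula: V = pi * r^2 * h
r^2 = 25
V = pi * 25 * 13
V = 325 * pi
V = 1021.02
1021.02 mm^3


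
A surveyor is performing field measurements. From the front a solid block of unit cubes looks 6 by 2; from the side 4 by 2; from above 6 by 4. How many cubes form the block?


Orthographic views of a solid rectangular block:
Front view 6 x 2 -> length = 6, height = 2
Side view 4 x 2 -> width = 4, height = 2 (consistent)
Top view 6 x 4 -> confirms length = 6, width = 4
The block is 6 x 4 x 2.
Total unit cubes = 6 * 4 * 2 = 48
48 unit cubes


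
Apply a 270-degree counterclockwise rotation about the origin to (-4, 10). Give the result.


Transformation: rotation about the origin
Original point: (-4, 10)
Rule for 270 deg counterclockwise: (x, y) -> (y, -x)
Apply: (-4, 10) -> (10, 4)
(10, 4)


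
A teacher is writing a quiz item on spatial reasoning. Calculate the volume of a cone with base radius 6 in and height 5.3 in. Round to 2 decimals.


Shape: cone
Radius r = 6 in, Height h = 5.3 in
Formula: V = (1/3) * pi * r^2 * h
r^2 = 36
pi * r^2 * h = pi * 36 * 5.3 = 190.8 * pi
V = 190.8 * pi / 3
V = 199.81
199.81 in^3


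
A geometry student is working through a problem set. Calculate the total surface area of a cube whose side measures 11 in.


Shape: cube
Side s = 11 in
A cube has 6 square faces.
Formula: SA = 6 * s^2
s^2 = 121
SA = 6 * 121
SA = 726
726 in^2


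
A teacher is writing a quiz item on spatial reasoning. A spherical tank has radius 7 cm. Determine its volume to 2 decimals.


Shape: sphere
Radius r = 7 cm
Formula: V = (4/3) * pi * r^3
r^3 = 343
(4/3) * 343 = 457.333333
V = 457.333333 * pi
V = 1436.76
1436.76 cm^3


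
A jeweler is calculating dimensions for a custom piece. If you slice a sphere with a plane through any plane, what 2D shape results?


Solid: sphere
Cutting plane: through any plane
Visualize the intersection of the plane with the solid's surface.
The boundary of the cut region is a circle.
circle


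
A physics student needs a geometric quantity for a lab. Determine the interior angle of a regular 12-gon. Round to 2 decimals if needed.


Shape: regular dodecagon (12 sides)
Formula: interior angle = (n - 2) * 180 / n
(n - 2) = 10
(n - 2) * 180 = 1800
angle = 1800 / 12
angle = 150
150 degrees


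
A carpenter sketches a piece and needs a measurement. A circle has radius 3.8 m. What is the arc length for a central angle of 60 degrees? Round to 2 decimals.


Shape: circular arc
Radius r = 3.8 m, Angle = 60 degrees
Formula: L = (angle/360) * 2 * pi * r
2 * pi * r = 7.6 * pi
L = (60/360) * 7.6 * pi
L = 1.266667 * pi
L = 3.98
3.98 m


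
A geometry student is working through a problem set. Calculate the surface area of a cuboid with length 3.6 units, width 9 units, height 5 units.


Shape: rectangular prism
l = 3.6 units, w = 9 units, h = 5 units
Formula: SA = 2(lw + lh + wh)
lw = 32.4, lh = 18, wh = 45
lw + lh + wh = 95.4
SA = 2 * 95.4
SA = 190.8
190.8 units^2


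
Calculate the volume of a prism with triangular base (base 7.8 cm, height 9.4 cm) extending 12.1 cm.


Shape: triangular prism
Triangle base = 7.8 cm, triangle height = 9.4 cm, prism length L = 12.1 cm
Formula: V = (1/2 * b * h_tri) * L
Cross-section area = 0.5 * 7.8 * 9.4 = 36.66
V = 36.66 * 12.1
V = 443.586
443.586 cm^3


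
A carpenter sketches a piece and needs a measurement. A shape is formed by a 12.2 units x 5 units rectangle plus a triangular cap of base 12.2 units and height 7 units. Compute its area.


Composite shape: rectangle + triangle
Rectangle area = 12.2 * 5 = 61
Triangle area = 0.5 * 12.2 * 7 = 42.7
Total = 61 + 42.7
Total = 103.7
103.7 units^2


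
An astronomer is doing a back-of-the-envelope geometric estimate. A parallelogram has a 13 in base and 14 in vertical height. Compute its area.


Shape: parallelogram
Base b = 13 in, Height h = 14 in
Formula: A = b * h
A = 13 * 14
A = 182
182 in^2


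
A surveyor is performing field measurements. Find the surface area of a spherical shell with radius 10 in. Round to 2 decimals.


Shape: sphere
Radius r = 10 in
Formula: SA = 4 * pi * r^2
r^2 = 100
SA = 4 * pi * 100
SA = 400 * pi
SA = 1256.64
1256.64 in^2


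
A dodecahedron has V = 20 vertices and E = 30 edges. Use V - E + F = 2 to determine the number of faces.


Polyhedron: dodecahedron
Euler's formula for convex polyhedra: V - E + F = 2
Given: V = 20 vertices and E = 30 edges
Solve for F:
F = 2 + E - V = 2 + 30 - 20 = 12
12 faces


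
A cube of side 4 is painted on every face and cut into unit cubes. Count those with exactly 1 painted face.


Large cube: 4 x 4 x 4, cut into unit cubes.
n = 4, so n - 2 = 2
Cubes with 1 painted face lie in the interior of each face.
A cube has 6 faces; each contributes (n - 2)^2 = 4 such cubes.
Count = 6 * 4 = 24
24 unit cubes


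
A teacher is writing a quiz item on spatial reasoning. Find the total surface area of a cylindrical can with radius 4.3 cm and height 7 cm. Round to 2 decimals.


Shape: closed cylinder
Radius r = 4.3 cm, Height h = 7 cm
Formula: SA = 2*pi*r^2 + 2*pi*r*h = 2*pi*r*(r + h)
r + h = 11.3
2 * r * (r + h) = 2 * 4.3 * 11.3 = 97.18
SA = 97.18 * pi
SA = 305.3
305.3 cm^2


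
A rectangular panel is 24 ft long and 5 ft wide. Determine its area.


Shape: rectangle
Length l = 24 ft, Width w = 5 ft
Formula: A = l * w
A = 24 * 5
A = 120
120 ft^2


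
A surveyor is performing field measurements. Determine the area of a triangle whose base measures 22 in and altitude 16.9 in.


Shape: triangle
Base b = 22 in, Height h = 16.9 in
Formula: A = (1/2) * b * h
A = 0.5 * 22 * 16.9
A = 0.5 * 371.8
A = 185.9
185.9 in^2


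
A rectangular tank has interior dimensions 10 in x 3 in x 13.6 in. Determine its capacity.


Shape: rectangular prism
l = 10 in, w = 3 in, h = 13.6 in
Formula: V = l * w * h
V = 10 * 3 * 13.6
V = 30 * 13.6
V = 408
408 in^3


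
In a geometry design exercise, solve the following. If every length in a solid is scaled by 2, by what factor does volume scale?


Linear scale factor k = 2
Rule: under a linear scaling by k, volumes scale by k^3.
k^3 = 2 * 2 * 2
k^3 = 4 * 2
k^3 = 8
Volume scales by a factor of 8.
8 (dimensionless)


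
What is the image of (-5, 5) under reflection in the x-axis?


Transformation: reflection
Original point: (-5, 5)
Rule for reflection over the x-axis: (x, y) -> (x, -y)
Apply: (-5, 5) -> (-5, -5)
(-5, -5)


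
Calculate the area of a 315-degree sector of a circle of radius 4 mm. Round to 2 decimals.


Shape: circular sector
Radius r = 4 mm, Angle = 315 degrees
Formula: A = (angle/360) * pi * r^2
r^2 = 16
Fraction of circle = 315/360
A = (315/360) * pi * 16
A = 14 * pi
A = 43.98
43.98 mm^2


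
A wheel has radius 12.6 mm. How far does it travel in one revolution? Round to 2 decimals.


Shape: circle
Radius r = 12.6 mm
Formula: C = 2 * pi * r
C = 2 * pi * 12.6
C = 25.2 * pi
C = 79.17
79.17 mm


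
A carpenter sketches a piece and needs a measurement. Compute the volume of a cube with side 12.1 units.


Shape: cube
Side s = 12.1 units
Formula: V = s^3
V = 12.1 * 12.1 * 12.1
V = 146.41 * 12.1
V = 1771.561
1771.561 units^3


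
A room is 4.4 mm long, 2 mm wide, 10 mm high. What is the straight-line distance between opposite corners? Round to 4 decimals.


Shape: rectangular box (space diagonal)
l = 4.4 mm, w = 2 mm, h = 10 mm
Visualize: the diagonal of the base, then a right triangle with that diagonal and the height.
Formula: d = sqrt(l^2 + w^2 + h^2)
l^2 + w^2 + h^2 = 19.36 + 4 + 100 = 123.36
d = sqrt(123.36)
d = 11.1068
11.1068 mm


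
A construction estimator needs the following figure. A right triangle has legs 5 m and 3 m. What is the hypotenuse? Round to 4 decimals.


Shape: right triangle
Legs a = 5 m, b = 3 m
Formula: c = sqrt(a^2 + b^2)
a^2 = 25, b^2 = 9
a^2 + b^2 = 34
c = sqrt(34)
c = 5.831
5.831 m


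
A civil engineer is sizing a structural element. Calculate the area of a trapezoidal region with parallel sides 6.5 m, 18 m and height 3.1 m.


Shape: trapezoid
Parallel sides a = 6.5 m, b = 18 m; Height h = 3.1 m
Formula: A = (a + b) * h / 2
a + b = 6.5 + 18 = 24.5
A = 24.5 * 3.1 / 2
A = 75.95 / 2
A = 37.975
37.975 m^2


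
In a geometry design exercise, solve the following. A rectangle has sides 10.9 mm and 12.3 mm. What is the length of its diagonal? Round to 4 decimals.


Shape: rectangle (diagonal via Pythagoras)
Sides: 10.9 mm and 12.3 mm
Formula: d = sqrt(l^2 + w^2)
l^2 = 118.81, w^2 = 151.29
l^2 + w^2 = 270.1
d = sqrt(270.1)
d = 16.4347
16.4347 mm


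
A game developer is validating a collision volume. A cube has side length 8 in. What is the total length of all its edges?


Shape: cube
Side s = 8 in
A cube has 12 edges, all equal.
Formula: total edge length = 12 * s
Total = 12 * 8
Total = 96
96 in


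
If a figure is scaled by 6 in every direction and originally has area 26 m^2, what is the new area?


Linear scale factor k = 6
Original area = 26 m^2
Rule: under a linear scaling by k, areas scale by k^2.
k^2 = 6^2 = 36
New area = 26 * 36
New area = 936
936 m^2


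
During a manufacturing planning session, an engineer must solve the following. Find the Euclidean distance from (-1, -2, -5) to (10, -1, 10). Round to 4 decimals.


3D distance between two points
P1 = (-1, -2, -5), P2 = (10, -1, 10)
Formula: d = sqrt((x2-x1)^2 + (y2-y1)^2 + (z2-z1)^2)
dx = 10 - -1 = 11
dy = -1 - -2 = 1
dz = 10 - -5 = 15
dx^2 + dy^2 + dz^2 = 121 + 1 + 225 = 347
d = sqrt(347)
d = 18.6279
18.6279 units


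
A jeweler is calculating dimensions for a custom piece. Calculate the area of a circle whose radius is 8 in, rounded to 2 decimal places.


Shape: circle
Radius r = 8 in
Formula: A = pi * r^2
r^2 = 8^2 = 64
A = pi * 64
A = 201.06
201.06 in^2


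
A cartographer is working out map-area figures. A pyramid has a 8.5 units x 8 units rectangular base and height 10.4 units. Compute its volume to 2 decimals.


Shape: rectangular pyramid
Base: 8.5 units x 8 units, Height h = 10.4 units
Formula: V = (1/3) * base_area * h
base_area = 8.5 * 8 = 68
base_area * h = 68 * 10.4 = 707.2
V = 707.2 / 3
V = 235.73
235.73 units^3


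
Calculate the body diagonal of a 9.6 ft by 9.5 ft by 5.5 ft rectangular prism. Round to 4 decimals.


Shape: rectangular box (space diagonal)
l = 9.6 ft, w = 9.5 ft, h = 5.5 ft
Visualize: the diagonal of the base, then a right triangle with that diagonal and the height.
Formula: d = sqrt(l^2 + w^2 + h^2)
l^2 + w^2 + h^2 = 92.16 + 90.25 + 30.25 = 212.66
d = sqrt(212.66)
d = 14.5829
14.5829 ft


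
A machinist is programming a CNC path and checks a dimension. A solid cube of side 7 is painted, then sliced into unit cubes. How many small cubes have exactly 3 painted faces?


Large cube: 7 x 7 x 7, cut into unit cubes.
Cubes with 3 painted faces are at the corners. A cube always has 8 corners.
Count = 8
8 unit cubes


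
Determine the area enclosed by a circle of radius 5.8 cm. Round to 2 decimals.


Shape: circle
Radius r = 5.8 cm
Formula: A = pi * r^2
r^2 = 5.8^2 = 33.64
A = pi * 33.64
A = 105.68
105.68 cm^2


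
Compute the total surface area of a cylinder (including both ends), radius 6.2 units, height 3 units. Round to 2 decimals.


Shape: closed cylinder
Radius r = 6.2 units, Height h = 3 units
Formula: SA = 2*pi*r^2 + 2*pi*r*h = 2*pi*r*(r + h)
r + h = 9.2
2 * r * (r + h) = 2 * 6.2 * 9.2 = 114.08
SA = 114.08 * pi
SA = 358.39
358.39 units^2


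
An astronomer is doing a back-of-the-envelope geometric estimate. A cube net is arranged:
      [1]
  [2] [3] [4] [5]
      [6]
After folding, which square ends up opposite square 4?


Net: cross layout. Take square 3 as the base (bottom).
Fold the four squares in the horizontal row up around 3: 2 -> left, 4 -> right, 5 wraps to the top.
Fold 1 and 6 up from 3: 1 -> back, 6 -> front.
Opposite pairs are therefore: (1, 6), (2, 4), (3, 5).
Face 4 is opposite face 2.
face 2


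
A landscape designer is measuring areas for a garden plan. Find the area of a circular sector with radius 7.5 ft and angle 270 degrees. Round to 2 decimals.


Shape: circular sector
Radius r = 7.5 ft, Angle = 270 degrees
Formula: A = (angle/360) * pi * r^2
r^2 = 56.25
Fraction of circle = 270/360
A = (270/360) * pi * 56.25
A = 42.1875 * pi
A = 132.54
132.54 ft^2


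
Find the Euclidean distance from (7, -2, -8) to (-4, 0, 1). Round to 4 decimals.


3D distance between two points
P1 = (7, -2, -8), P2 = (-4, 0, 1)
Formula: d = sqrt((x2-x1)^2 + (y2-y1)^2 + (z2-z1)^2)
dx = -4 - 7 = -11
dy = 0 - -2 = 2
dz = 1 - -8 = 9
dx^2 + dy^2 + dz^2 = 121 + 4 + 81 = 206
d = sqrt(206)
d = 14.3527
14.3527 units


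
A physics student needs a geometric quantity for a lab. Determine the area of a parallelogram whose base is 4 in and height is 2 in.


Shape: parallelogram
Base b = 4 in, Height h = 2 in
Formula: A = b * h
A = 4 * 2
A = 8
8 in^2


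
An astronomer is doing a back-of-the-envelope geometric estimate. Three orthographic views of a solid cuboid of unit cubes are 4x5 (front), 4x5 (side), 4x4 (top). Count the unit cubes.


Orthographic views of a solid rectangular block:
Front view 4 x 5 -> length = 4, height = 5
Side view 4 x 5 -> width = 4, height = 5 (consistent)
Top view 4 x 4 -> confirms length = 4, width = 4
The block is 4 x 4 x 5.
Total unit cubes = 4 * 4 * 5 = 80
80 unit cubes


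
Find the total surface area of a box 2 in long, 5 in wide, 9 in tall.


Shape: rectangular prism
l = 2 in, w = 5 in, h = 9 in
Formula: SA = 2(lw + lh + wh)
lw = 10, lh = 18, wh = 45
lw + lh + wh = 73
SA = 2 * 73
SA = 146
146 in^2


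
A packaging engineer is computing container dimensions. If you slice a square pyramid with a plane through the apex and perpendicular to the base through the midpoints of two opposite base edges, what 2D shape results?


Solid: square pyramid
Cutting plane: through the apex and perpendicular to the base through the midpoints of two opposite base edges
Visualize the intersection of the plane with the solid's surface.
The boundary of the cut region is a isosceles triangle.
isosceles triangle


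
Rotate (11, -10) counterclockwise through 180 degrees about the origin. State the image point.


Transformation: rotation about the origin
Original point: (11, -10)
Rule for 180 deg: (x, y) -> (-x, -y)
Apply: (11, -10) -> (-11, 10)
(-11, 10)


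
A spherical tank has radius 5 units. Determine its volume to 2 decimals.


Shape: sphere
Radius r = 5 units
Formula: V = (4/3) * pi * r^3
r^3 = 125
(4/3) * 125 = 166.666667
V = 166.666667 * pi
V = 523.6
523.6 units^3


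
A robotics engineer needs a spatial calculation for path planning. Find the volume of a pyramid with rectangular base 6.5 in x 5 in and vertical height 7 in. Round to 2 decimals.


Shape: rectangular pyramid
Base: 6.5 in x 5 in, Height h = 7 in
Formula: V = (1/3) * base_area * h
base_area = 6.5 * 5 = 32.5
base_area * h = 32.5 * 7 = 227.5
V = 227.5 / 3
V = 75.83
75.83 in^3


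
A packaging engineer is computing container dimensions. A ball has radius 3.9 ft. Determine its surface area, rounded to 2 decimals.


Shape: sphere
Radius r = 3.9 ft
Formula: SA = 4 * pi * r^2
r^2 = 15.21
SA = 4 * pi * 15.21
SA = 60.84 * pi
SA = 191.13
191.13 ft^2


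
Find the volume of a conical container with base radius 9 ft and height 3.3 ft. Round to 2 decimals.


Shape: cone
Radius r = 9 ft, Height h = 3.3 ft
Formula: V = (1/3) * pi * r^2 * h
r^2 = 81
pi * r^2 * h = pi * 81 * 3.3 = 267.3 * pi
V = 267.3 * pi / 3
V = 279.92
279.92 ft^3


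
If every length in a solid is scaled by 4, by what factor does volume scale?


Linear scale factor k = 4
Rule: under a linear scaling by k, volumes scale by k^3.
k^3 = 4 * 4 * 4
k^3 = 16 * 4
k^3 = 64
Volume scales by a factor of 64.
64 (dimensionless)


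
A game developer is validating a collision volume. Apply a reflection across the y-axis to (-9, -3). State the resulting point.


Transformation: reflection
Original point: (-9, -3)
Rule for reflection over the y-axis: (x, y) -> (-x, y)
Apply: (-9, -3) -> (9, -3)
(9, -3)


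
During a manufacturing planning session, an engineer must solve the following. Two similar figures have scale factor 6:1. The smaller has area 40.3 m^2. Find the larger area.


Linear scale factor k = 6
Original area = 40.3 m^2
Rule: under a linear scaling by k, areas scale by k^2.
k^2 = 6^2 = 36
New area = 40.3 * 36
New area = 1450.8
1450.8 m^2


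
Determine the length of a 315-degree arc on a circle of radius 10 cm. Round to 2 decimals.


Shape: circular arc
Radius r = 10 cm, Angle = 315 degrees
Formula: L = (angle/360) * 2 * pi * r
2 * pi * r = 20 * pi
L = (315/360) * 20 * pi
L = 17.5 * pi
L = 54.98
54.98 cm


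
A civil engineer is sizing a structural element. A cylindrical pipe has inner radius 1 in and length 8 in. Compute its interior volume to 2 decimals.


Shape: cylinder
Radius r = 1 in, Height h = 8 in
Formula: V = pi * r^2 * h
r^2 = 1
V = pi * 1 * 8
V = 8 * pi
V = 25.13
25.13 in^3


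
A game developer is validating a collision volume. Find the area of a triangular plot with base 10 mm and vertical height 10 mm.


Shape: triangle
Base b = 10 mm, Height h = 10 mm
Formula: A = (1/2) * b * h
A = 0.5 * 10 * 10
A = 0.5 * 100
A = 50
50 mm^2


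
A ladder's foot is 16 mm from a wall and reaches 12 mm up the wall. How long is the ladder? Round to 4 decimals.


Shape: right triangle
Legs a = 16 mm, b = 12 mm
Formula: c = sqrt(a^2 + b^2)
a^2 = 256, b^2 = 144
a^2 + b^2 = 400
c = sqrt(400)
c = 20.0
20 mm


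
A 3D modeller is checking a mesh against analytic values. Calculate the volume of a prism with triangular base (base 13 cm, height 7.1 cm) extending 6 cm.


Shape: triangular prism
Triangle base = 13 cm, triangle height = 7.1 cm, prism length L = 6 cm
Formula: V = (1/2 * b * h_tri) * L
Cross-section area = 0.5 * 13 * 7.1 = 46.15
V = 46.15 * 6
V = 276.9
276.9 cm^3


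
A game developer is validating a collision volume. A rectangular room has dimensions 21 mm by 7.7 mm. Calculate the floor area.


Shape: rectangle
Length l = 21 mm, Width w = 7.7 mm
Formula: A = l * w
A = 21 * 7.7
A = 161.7
161.7 mm^2


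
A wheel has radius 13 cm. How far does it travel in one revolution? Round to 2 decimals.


Shape: circle
Radius r = 13 cm
Formula: C = 2 * pi * r
C = 2 * pi * 13
C = 26 * pi
C = 81.68
81.68 cm


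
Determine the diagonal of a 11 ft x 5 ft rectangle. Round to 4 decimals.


Shape: rectangle (diagonal via Pythagoras)
Sides: 11 ft and 5 ft
Formula: d = sqrt(l^2 + w^2)
l^2 = 121, w^2 = 25
l^2 + w^2 = 146
d = sqrt(146)
d = 12.083
12.083 ft


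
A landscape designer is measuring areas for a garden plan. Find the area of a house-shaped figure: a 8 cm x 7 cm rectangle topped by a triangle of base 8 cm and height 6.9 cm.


Composite shape: rectangle + triangle
Rectangle area = 8 * 7 = 56
Triangle area = 0.5 * 8 * 6.9 = 27.6
Total = 56 + 27.6
Total = 83.6
83.6 cm^2


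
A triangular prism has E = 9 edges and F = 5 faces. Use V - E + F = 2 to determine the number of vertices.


Polyhedron: triangular prism
Euler's formula for convex polyhedra: V - E + F = 2
Given: E = 9 edges and F = 5 faces
Solve for V:
V = 2 + E - F = 2 + 9 - 5 = 6
6 vertices


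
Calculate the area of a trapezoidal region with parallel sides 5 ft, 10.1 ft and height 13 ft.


Shape: trapezoid
Parallel sides a = 5 ft, b = 10.1 ft; Height h = 13 ft
Formula: A = (a + b) * h / 2
a + b = 5 + 10.1 = 15.1
A = 15.1 * 13 / 2
A = 196.3 / 2
A = 98.15
98.15 ft^2


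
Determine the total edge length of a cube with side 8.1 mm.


Shape: cube
Side s = 8.1 mm
A cube has 12 edges, all equal.
Formula: total edge length = 12 * s
Total = 12 * 8.1
Total = 97.2
97.2 mm


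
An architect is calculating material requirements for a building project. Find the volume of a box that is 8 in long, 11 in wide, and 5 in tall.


Shape: rectangular prism
l = 8 in, w = 11 in, h = 5 in
Formula: V = l * w * h
V = 8 * 11 * 5
V = 88 * 5
V = 440
440 in^3


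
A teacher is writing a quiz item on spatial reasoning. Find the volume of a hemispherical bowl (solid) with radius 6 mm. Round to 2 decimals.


Shape: hemisphere (half of a sphere)
Radius r = 6 mm
Formula: V = (1/2) * (4/3) * pi * r^3 = (2/3) * pi * r^3
r^3 = 216
(2/3) * 216 = 144
V = 144 * pi
V = 452.39
452.39 mm^3


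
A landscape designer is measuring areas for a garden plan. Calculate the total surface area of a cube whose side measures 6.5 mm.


Shape: cube
Side s = 6.5 mm
A cube has 6 square faces.
Formula: SA = 6 * s^2
s^2 = 42.25
SA = 6 * 42.25
SA = 253.5
253.5 mm^2


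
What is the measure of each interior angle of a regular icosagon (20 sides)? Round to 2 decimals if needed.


Shape: regular icosagon (20 sides)
Formula: interior angle = (n - 2) * 180 / n
(n - 2) = 18
(n - 2) * 180 = 3240
angle = 3240 / 20
angle = 162
162 degrees


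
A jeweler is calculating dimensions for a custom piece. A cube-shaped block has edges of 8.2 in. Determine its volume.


Shape: cube
Side s = 8.2 in
Formula: V = s^3
V = 8.2 * 8.2 * 8.2
V = 67.24 * 8.2
V = 551.368
551.368 in^3


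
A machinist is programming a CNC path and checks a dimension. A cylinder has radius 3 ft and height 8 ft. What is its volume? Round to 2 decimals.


Shape: cylinder
Radius r = 3 ft, Height h = 8 ft
Formula: V = pi * r^2 * h
r^2 = 9
V = pi * 9 * 8
V = 72 * pi
V = 226.19
226.19 ft^3


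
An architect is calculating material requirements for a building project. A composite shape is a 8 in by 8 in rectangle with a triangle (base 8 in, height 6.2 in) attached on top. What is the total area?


Composite shape: rectangle + triangle
Rectangle area = 8 * 8 = 64
Triangle area = 0.5 * 8 * 6.2 = 24.8
Total = 64 + 24.8
Total = 88.8
88.8 in^2


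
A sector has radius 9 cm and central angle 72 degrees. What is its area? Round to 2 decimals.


Shape: circular sector
Radius r = 9 cm, Angle = 72 degrees
Formula: A = (angle/360) * pi * r^2
r^2 = 81
Fraction of circle = 72/360
A = (72/360) * pi * 81
A = 16.2 * pi
A = 50.89
50.89 cm^2


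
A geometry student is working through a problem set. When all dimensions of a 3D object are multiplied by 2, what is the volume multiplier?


Linear scale factor k = 2
Rule: under a linear scaling by k, volumes scale by k^3.
k^3 = 2 * 2 * 2
k^3 = 4 * 2
k^3 = 8
Volume scales by a factor of 8.
8 (dimensionless)


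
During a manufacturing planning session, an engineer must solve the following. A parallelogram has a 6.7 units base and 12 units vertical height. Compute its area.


Shape: parallelogram
Base b = 6.7 units, Height h = 12 units
Formula: A = b * h
A = 6.7 * 12
A = 80.4
80.4 units^2


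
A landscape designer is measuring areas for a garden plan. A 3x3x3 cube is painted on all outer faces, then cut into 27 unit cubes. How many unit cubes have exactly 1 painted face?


Large cube: 3 x 3 x 3, cut into unit cubes.
n = 3, so n - 2 = 1
Cubes with 1 painted face lie in the interior of each face.
A cube has 6 faces; each contributes (n - 2)^2 = 1 such cubes.
Count = 6 * 1 = 6
6 unit cubes


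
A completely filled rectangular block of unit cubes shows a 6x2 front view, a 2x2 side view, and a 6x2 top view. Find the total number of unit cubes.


Orthographic views of a solid rectangular block:
Front view 6 x 2 -> length = 6, height = 2
Side view 2 x 2 -> width = 2, height = 2 (consistent)
Top view 6 x 2 -> confirms length = 6, width = 2
The block is 6 x 2 x 2.
Total unit cubes = 6 * 2 * 2 = 24
24 unit cubes


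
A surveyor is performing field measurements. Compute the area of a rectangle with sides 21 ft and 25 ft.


Shape: rectangle
Length l = 21 ft, Width w = 25 ft
Formula: A = l * w
A = 21 * 25
A = 525
525 ft^2


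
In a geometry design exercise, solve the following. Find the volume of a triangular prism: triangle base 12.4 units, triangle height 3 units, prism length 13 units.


Shape: triangular prism
Triangle base = 12.4 units, triangle height = 3 units, prism length L = 13 units
Formula: V = (1/2 * b * h_tri) * L
Cross-section area = 0.5 * 12.4 * 3 = 18.6
V = 18.6 * 13
V = 241.8
241.8 units^3


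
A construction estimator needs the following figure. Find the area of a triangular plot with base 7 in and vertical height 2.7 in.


Shape: triangle
Base b = 7 in, Height h = 2.7 in
Formula: A = (1/2) * b * h
A = 0.5 * 7 * 2.7
A = 0.5 * 18.9
A = 9.45
9.45 in^2


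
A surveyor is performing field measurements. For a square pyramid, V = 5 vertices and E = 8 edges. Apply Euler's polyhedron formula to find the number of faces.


Polyhedron: square pyramid
Euler's formula for convex polyhedra: V - E + F = 2
Given: V = 5 vertices and E = 8 edges
Solve for F:
F = 2 + E - V = 2 + 8 - 5 = 5
5 faces


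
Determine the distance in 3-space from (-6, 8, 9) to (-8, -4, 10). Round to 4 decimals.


3D distance between two points
P1 = (-6, 8, 9), P2 = (-8, -4, 10)
Formula: d = sqrt((x2-x1)^2 + (y2-y1)^2 + (z2-z1)^2)
dx = -8 - -6 = -2
dy = -4 - 8 = -12
dz = 10 - 9 = 1
dx^2 + dy^2 + dz^2 = 4 + 144 + 1 = 149
d = sqrt(149)
d = 12.2066
12.2066 units


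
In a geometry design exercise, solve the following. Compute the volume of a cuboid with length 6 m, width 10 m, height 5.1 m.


Shape: rectangular prism
l = 6 m, w = 10 m, h = 5.1 m
Formula: V = l * w * h
V = 6 * 10 * 5.1
V = 60 * 5.1
V = 306
306 m^3


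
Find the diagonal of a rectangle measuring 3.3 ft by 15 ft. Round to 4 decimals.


Shape: rectangle (diagonal via Pythagoras)
Sides: 3.3 ft and 15 ft
Formula: d = sqrt(l^2 + w^2)
l^2 = 10.89, w^2 = 225
l^2 + w^2 = 235.89
d = sqrt(235.89)
d = 15.3587
15.3587 ft


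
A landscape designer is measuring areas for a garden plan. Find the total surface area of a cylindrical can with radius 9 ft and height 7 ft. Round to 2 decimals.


Shape: closed cylinder
Radius r = 9 ft, Height h = 7 ft
Formula: SA = 2*pi*r^2 + 2*pi*r*h = 2*pi*r*(r + h)
r + h = 16
2 * r * (r + h) = 2 * 9 * 16 = 288
SA = 288 * pi
SA = 904.78
904.78 ft^2


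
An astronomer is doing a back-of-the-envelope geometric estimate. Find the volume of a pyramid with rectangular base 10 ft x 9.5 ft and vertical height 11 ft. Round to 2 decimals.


Shape: rectangular pyramid
Base: 10 ft x 9.5 ft, Height h = 11 ft
Formula: V = (1/3) * base_area * h
base_area = 10 * 9.5 = 95
base_area * h = 95 * 11 = 1045
V = 1045 / 3
V = 348.33
348.33 ft^3


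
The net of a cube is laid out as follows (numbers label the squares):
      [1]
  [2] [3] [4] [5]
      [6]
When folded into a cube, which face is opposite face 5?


Net: cross layout. Take square 3 as the base (bottom).
Fold the four squares in the horizontal row up around 3: 2 -> left, 4 -> right, 5 wraps to the top.
Fold 1 and 6 up from 3: 1 -> back, 6 -> front.
Opposite pairs are therefore: (1, 6), (2, 4), (3, 5).
Face 5 is opposite face 3.
face 3


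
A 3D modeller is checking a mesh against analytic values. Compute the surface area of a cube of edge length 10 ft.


Shape: cube
Side s = 10 ft
A cube has 6 square faces.
Formula: SA = 6 * s^2
s^2 = 100
SA = 6 * 100
SA = 600
600 ft^2


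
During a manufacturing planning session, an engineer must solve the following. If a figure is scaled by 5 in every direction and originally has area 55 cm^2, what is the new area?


Linear scale factor k = 5
Original area = 55 cm^2
Rule: under a linear scaling by k, areas scale by k^2.
k^2 = 5^2 = 25
New area = 55 * 25
New area = 1375
1375 cm^2


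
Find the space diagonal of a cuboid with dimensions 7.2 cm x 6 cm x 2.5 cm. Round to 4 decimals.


Shape: rectangular box (space diagonal)
l = 7.2 cm, w = 6 cm, h = 2.5 cm
Visualize: the diagonal of the base, then a right triangle with that diagonal and the height.
Formula: d = sqrt(l^2 + w^2 + h^2)
l^2 + w^2 + h^2 = 51.84 + 36 + 6.25 = 94.09
d = sqrt(94.09)
d = 9.7
9.7 cm


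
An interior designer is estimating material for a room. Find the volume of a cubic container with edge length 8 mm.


Shape: cube
Side s = 8 mm
Formula: V = s^3
V = 8 * 8 * 8
V = 64 * 8
V = 512
512 mm^3


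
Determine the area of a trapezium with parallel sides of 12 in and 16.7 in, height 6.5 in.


Shape: trapezoid
Parallel sides a = 12 in, b = 16.7 in; Height h = 6.5 in
Formula: A = (a + b) * h / 2
a + b = 12 + 16.7 = 28.7
A = 28.7 * 6.5 / 2
A = 186.55 / 2
A = 93.275
93.275 in^2


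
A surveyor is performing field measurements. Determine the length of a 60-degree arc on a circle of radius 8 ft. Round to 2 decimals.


Shape: circular arc
Radius r = 8 ft, Angle = 60 degrees
Formula: L = (angle/360) * 2 * pi * r
2 * pi * r = 16 * pi
L = (60/360) * 16 * pi
L = 2.666667 * pi
L = 8.38
8.38 ft


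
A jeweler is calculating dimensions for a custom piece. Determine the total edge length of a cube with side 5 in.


Shape: cube
Side s = 5 in
A cube has 12 edges, all equal.
Formula: total edge length = 12 * s
Total = 12 * 5
Total = 60
60 in


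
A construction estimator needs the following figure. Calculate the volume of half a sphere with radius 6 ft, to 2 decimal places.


Shape: hemisphere (half of a sphere)
Radius r = 6 ft
Formula: V = (1/2) * (4/3) * pi * r^3 = (2/3) * pi * r^3
r^3 = 216
(2/3) * 216 = 144
V = 144 * pi
V = 452.39
452.39 ft^3


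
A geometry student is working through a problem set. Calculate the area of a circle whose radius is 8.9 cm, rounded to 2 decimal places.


Shape: circle
Radius r = 8.9 cm
Formula: A = pi * r^2
r^2 = 8.9^2 = 79.21
A = pi * 79.21
A = 248.85
248.85 cm^2


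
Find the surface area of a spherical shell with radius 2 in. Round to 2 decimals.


Shape: sphere
Radius r = 2 in
Formula: SA = 4 * pi * r^2
r^2 = 4
SA = 4 * pi * 4
SA = 16 * pi
SA = 50.27
50.27 in^2


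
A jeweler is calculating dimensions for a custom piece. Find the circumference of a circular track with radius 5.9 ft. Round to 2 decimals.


Shape: circle
Radius r = 5.9 ft
Formula: C = 2 * pi * r
C = 2 * pi * 5.9
C = 11.8 * pi
C = 37.07
37.07 ft


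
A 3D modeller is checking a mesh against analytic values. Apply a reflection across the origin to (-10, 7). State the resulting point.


Transformation: reflection
Original point: (-10, 7)
Rule for reflection through the origin: (x, y) -> (-x, -y)
Apply: (-10, 7) -> (10, -7)
(10, -7)


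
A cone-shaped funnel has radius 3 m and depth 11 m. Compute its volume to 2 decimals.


Shape: cone
Radius r = 3 m, Height h = 11 m
Formula: V = (1/3) * pi * r^2 * h
r^2 = 9
pi * r^2 * h = pi * 9 * 11 = 99 * pi
V = 99 * pi / 3
V = 103.67
103.67 m^3


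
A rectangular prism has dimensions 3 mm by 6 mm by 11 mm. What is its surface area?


Shape: rectangular prism
l = 3 mm, w = 6 mm, h = 11 mm
Formula: SA = 2(lw + lh + wh)
lw = 18, lh = 33, wh = 66
lw + lh + wh = 117
SA = 2 * 117
SA = 234
234 mm^2


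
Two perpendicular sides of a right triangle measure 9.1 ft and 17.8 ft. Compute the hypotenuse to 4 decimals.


Shape: right triangle
Legs a = 9.1 ft, b = 17.8 ft
Formula: c = sqrt(a^2 + b^2)
a^2 = 82.81, b^2 = 316.84
a^2 + b^2 = 399.65
c = sqrt(399.65)
c = 19.9912
19.9912 ft


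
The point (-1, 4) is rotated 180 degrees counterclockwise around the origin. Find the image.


Transformation: rotation about the origin
Original point: (-1, 4)
Rule for 180 deg: (x, y) -> (-x, -y)
Apply: (-1, 4) -> (1, -4)
(1, -4)


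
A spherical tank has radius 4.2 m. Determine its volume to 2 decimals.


Shape: sphere
Radius r = 4.2 m
Formula: V = (4/3) * pi * r^3
r^3 = 74.088
(4/3) * 74.088 = 98.784
V = 98.784 * pi
V = 310.34
310.34 m^3


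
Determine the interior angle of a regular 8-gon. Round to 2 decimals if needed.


Shape: regular octagon (8 sides)
Formula: interior angle = (n - 2) * 180 / n
(n - 2) = 6
(n - 2) * 180 = 1080
angle = 1080 / 8
angle = 135
135 degrees


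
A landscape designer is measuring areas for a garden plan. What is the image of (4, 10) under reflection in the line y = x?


Transformation: reflection
Original point: (4, 10)
Rule for reflection over y = x: (x, y) -> (y, x)
Apply: (4, 10) -> (10, 4)
(10, 4)


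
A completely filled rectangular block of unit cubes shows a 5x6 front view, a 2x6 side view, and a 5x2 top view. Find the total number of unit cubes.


Orthographic views of a solid rectangular block:
Front view 5 x 6 -> length = 5, height = 6
Side view 2 x 6 -> width = 2, height = 6 (consistent)
Top view 5 x 2 -> confirms length = 5, width = 2
The block is 5 x 2 x 6.
Total unit cubes = 5 * 2 * 6 = 60
60 unit cubes


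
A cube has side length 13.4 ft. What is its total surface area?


Shape: cube
Side s = 13.4 ft
A cube has 6 square faces.
Formula: SA = 6 * s^2
s^2 = 179.56
SA = 6 * 179.56
SA = 1077.36
1077.36 ft^2


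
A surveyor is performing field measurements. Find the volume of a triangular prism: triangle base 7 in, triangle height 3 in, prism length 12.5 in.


Shape: triangular prism
Triangle base = 7 in, triangle height = 3 in, prism length L = 12.5 in
Formula: V = (1/2 * b * h_tri) * L
Cross-section area = 0.5 * 7 * 3 = 10.5
V = 10.5 * 12.5
V = 131.25
131.25 in^3


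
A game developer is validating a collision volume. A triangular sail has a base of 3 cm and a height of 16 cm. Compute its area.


Shape: triangle
Base b = 3 cm, Height h = 16 cm
Formula: A = (1/2) * b * h
A = 0.5 * 3 * 16
A = 0.5 * 48
A = 24
24 cm^2
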